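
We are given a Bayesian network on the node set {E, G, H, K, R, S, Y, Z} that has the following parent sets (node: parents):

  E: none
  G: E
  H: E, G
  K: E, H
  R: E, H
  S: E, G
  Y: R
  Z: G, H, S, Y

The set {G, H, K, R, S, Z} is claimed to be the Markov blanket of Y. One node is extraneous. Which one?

K

By definition, MB(Y) is built from Y's parents, Y's children, and the co-parents of Y.
Y's children: Z.
Y has parent R.
Parents of each child, excluding Y:
  Z's other parents are G, H, S.
MB(Y) = {G, H, R, S, Z}.
K is neither a parent, child, nor co-parent of Y, so it does not belong.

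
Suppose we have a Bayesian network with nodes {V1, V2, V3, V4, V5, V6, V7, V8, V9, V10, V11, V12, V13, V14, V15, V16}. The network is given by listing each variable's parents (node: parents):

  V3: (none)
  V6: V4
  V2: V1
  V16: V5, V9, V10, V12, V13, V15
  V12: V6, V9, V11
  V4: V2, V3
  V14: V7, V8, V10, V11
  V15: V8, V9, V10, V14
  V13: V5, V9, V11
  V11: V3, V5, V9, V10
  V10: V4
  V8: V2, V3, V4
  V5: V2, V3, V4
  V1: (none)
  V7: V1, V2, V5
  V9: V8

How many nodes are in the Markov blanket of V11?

10

The Markov blanket of a node is its parents, its children, and the other parents of its children.
Ch(V11) = {V12, V13, V14}.
Pa(V11) = {V3, V5, V9, V10}.
For each child, the remaining parents (spouses of V11):
  V12's other parents are V6, V9.
  V13 also has parents V5, V9.
  V14 also has parents V7, V8, V10.
MB(V11) = {V3, V5, V6, V7, V8, V9, V10, V12, V13, V14}, which has 10 nodes.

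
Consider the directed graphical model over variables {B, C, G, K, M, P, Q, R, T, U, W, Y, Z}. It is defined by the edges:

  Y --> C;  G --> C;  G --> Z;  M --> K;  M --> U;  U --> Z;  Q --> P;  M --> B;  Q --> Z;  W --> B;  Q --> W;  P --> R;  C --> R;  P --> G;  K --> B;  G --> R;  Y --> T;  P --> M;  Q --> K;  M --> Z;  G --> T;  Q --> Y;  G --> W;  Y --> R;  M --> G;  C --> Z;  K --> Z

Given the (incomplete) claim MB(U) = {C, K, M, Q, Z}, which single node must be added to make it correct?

The Markov blanket of a node is its parents, its children, and the other parents of its children.
Parents of U: M.
U has child Z.
For each child, the remaining parents (spouses of U):
  Z: C, G, K, M, Q
MB(U) = {C, G, K, M, Q, Z}.
Comparing with the claimed set, G is missing.

G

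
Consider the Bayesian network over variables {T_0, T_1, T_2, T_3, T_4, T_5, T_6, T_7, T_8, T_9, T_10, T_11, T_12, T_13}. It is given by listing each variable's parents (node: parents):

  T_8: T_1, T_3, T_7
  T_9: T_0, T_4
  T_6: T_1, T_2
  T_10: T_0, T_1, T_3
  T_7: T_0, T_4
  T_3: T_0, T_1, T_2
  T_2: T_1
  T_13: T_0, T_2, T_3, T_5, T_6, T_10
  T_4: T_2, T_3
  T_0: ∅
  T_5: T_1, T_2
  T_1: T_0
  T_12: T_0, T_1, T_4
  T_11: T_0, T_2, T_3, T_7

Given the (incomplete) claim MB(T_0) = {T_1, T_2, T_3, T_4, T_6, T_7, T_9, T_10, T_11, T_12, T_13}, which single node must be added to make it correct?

T_0 has no parents.
Ch(T_0) = {T_1, T_3, T_7, T_9, T_10, T_11, T_12, T_13}.
Co-parents of T_0 (other parents of its children):
  T_1: no additional parents.
  parents(T_3) \ {T_0} = {T_1, T_2}.
  T_7's other parent is T_4.
  T_9's other parent is T_4.
  T_10 also has parents T_1, T_3.
  parents(T_11) \ {T_0} = {T_2, T_3, T_7}.
  parents(T_12) \ {T_0} = {T_1, T_4}.
  parents(T_13) \ {T_0} = {T_2, T_3, T_5, T_6, T_10}.
MB(T_0) = {T_1, T_2, T_3, T_4, T_5, T_6, T_7, T_9, T_10, T_11, T_12, T_13}.
Comparing with the claimed set, T_5 is missing.

T_5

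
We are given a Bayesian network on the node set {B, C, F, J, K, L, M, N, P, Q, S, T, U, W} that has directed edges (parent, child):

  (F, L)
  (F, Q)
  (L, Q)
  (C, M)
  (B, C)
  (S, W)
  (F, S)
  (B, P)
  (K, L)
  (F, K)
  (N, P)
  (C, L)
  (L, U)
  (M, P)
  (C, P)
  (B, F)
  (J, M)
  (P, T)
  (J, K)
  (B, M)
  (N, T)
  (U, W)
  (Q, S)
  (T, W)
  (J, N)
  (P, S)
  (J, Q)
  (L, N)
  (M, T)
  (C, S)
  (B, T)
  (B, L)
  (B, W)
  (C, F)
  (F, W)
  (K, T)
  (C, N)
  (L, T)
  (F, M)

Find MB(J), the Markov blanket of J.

A node's Markov blanket = Pa ∪ Ch ∪ (parents of Ch other than the node itself).
Parents of J: none.
Ch(J) = {K, M, N, Q}.
Other parents of J's children:
  K also has parent F.
  M's other parents are B, C, F.
  N also has parents C, L.
  Q also has parents F, L.
Taking the union gives {B, C, F, K, L, M, N, Q}.

{B, C, F, K, L, M, N, Q}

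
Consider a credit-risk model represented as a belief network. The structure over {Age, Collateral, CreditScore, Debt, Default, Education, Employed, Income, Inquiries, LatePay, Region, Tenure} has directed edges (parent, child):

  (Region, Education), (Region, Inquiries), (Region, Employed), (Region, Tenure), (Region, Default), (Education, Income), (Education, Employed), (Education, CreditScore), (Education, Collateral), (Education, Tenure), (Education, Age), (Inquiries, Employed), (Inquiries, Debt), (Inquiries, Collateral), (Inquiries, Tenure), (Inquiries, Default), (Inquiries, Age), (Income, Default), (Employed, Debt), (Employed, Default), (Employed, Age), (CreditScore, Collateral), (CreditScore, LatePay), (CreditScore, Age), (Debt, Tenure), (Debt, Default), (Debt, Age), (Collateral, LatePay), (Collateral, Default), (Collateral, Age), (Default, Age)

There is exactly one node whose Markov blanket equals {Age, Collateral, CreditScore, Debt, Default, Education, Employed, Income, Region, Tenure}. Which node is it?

The target node must have every member of {Age, Collateral, CreditScore, Debt, Default, Education, Employed, Income, Region, Tenure} as a parent, child, or co-parent, and no others.
Parents of Inquiries: Region; children: Age, Collateral, Debt, Default, Employed, Tenure; co-parents: Collateral, CreditScore, Debt, Default, Education, Employed, Income, Region.
These exactly cover the given set, so the node is Inquiries.

Inquiries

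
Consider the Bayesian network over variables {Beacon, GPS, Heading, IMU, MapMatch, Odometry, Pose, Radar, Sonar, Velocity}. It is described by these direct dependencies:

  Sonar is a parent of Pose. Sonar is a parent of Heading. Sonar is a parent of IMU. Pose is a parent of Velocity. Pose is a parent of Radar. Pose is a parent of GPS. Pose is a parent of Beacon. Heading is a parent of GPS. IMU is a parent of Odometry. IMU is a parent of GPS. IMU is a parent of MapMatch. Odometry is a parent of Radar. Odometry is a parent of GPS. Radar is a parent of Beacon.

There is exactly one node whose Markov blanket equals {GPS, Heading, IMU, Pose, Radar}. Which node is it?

Odometry

The target node must have every member of {GPS, Heading, IMU, Pose, Radar} as a parent, child, or co-parent, and no others.
Parents of Odometry: IMU; children: GPS, Radar; co-parents: Heading, IMU, Pose.
These exactly cover the given set, so the node is Odometry.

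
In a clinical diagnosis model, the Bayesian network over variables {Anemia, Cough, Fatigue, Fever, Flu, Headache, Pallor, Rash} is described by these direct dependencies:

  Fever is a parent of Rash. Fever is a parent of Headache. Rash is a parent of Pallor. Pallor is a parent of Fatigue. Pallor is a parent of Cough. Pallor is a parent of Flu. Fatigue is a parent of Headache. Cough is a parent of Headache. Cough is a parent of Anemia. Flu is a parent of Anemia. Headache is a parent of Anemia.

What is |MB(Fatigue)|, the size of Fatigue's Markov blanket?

4

Fatigue's parents: Pallor.
Fatigue has child Headache.
For each child, the remaining parents (spouses of Fatigue):
  Headache's other parents are Cough, Fever.
MB(Fatigue) = {Cough, Fever, Headache, Pallor}, which has 4 nodes.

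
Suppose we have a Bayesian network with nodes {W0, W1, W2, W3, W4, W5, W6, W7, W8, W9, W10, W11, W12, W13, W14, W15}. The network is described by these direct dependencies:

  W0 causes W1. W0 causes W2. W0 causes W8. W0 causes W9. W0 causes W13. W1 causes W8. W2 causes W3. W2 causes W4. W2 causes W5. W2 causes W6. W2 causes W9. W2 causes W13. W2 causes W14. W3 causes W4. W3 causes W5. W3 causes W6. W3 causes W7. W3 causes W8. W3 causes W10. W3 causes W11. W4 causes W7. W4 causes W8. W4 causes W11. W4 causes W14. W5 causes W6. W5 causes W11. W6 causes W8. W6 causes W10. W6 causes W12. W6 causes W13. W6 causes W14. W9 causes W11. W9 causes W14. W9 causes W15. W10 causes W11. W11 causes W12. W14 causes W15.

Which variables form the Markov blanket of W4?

{W0, W1, W2, W3, W5, W6, W7, W8, W9, W10, W11, W14}

W4 has parents W2, W3.
Ch(W4) = {W7, W8, W11, W14}.
Co-parents of W4 (other parents of its children):
  W7: W3
  W8: W0, W1, W3, W6
  W11: W3, W5, W9, W10
  W14: W2, W6, W9
Union: {W2, W3} ∪ {W7, W8, W11, W14} ∪ {W0, W1, W2, W3, W5, W6, W9, W10} = {W0, W1, W2, W3, W5, W6, W7, W8, W9, W10, W11, W14}.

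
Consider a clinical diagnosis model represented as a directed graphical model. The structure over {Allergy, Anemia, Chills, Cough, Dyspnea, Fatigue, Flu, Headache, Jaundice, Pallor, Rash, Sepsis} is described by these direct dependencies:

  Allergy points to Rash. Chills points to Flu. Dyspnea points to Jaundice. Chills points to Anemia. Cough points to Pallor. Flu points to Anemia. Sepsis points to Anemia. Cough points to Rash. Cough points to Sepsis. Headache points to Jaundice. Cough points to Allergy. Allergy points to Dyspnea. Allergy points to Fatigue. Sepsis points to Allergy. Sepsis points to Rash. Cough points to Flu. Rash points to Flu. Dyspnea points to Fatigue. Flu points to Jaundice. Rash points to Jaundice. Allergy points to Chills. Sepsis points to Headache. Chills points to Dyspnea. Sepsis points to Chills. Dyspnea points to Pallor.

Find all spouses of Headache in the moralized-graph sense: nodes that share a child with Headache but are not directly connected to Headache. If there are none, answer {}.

{Dyspnea, Flu, Rash}

Children of Headache: Jaundice.
  Jaundice's other parents are Dyspnea, Flu, Rash.
Excluding nodes already adjacent to Headache (Jaundice, Sepsis), the co-parent-only contribution is {Dyspnea, Flu, Rash}.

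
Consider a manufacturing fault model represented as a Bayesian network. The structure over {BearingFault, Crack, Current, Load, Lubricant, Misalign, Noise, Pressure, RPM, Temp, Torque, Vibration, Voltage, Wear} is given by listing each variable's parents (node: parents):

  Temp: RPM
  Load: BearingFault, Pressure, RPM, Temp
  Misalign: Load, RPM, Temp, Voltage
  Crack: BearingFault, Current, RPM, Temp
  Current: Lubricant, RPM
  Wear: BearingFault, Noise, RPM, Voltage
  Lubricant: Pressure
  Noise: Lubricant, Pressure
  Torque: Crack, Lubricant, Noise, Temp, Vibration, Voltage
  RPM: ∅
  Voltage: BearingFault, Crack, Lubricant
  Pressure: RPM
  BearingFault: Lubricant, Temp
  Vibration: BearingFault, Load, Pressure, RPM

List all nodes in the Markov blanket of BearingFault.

Parents of BearingFault: Lubricant, Temp.
BearingFault's children: Crack, Load, Vibration, Voltage, Wear.
Parents of each child, excluding BearingFault:
  Crack's other parents are Current, RPM, Temp.
  Load also has parents Pressure, RPM, Temp.
  Voltage also has parents Crack, Lubricant.
  Vibration's other parents are Load, Pressure, RPM.
  Wear also has parents Noise, RPM, Voltage.
So the Markov blanket of BearingFault is {Crack, Current, Load, Lubricant, Noise, Pressure, RPM, Temp, Vibration, Voltage, Wear}.

{Crack, Current, Load, Lubricant, Noise, Pressure, RPM, Temp, Vibration, Voltage, Wear}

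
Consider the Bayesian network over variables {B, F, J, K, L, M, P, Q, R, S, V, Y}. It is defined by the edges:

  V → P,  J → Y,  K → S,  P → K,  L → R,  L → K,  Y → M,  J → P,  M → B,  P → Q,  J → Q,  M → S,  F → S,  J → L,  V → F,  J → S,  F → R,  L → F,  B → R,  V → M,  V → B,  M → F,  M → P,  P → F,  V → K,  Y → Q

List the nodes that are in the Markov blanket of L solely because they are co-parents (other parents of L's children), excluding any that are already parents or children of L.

Children of L: F, K, R.
  F's other parents are M, P, V.
  K's other parents are P, V.
  parents(R) \ {L} = {B, F}.
Excluding nodes already adjacent to L (F, J, K, R), the co-parent-only contribution is {B, M, P, V}.

{B, M, P, V}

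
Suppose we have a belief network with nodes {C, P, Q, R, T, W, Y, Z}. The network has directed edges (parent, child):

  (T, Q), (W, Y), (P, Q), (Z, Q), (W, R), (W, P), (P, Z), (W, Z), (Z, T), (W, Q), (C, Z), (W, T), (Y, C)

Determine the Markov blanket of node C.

A node's Markov blanket = Pa ∪ Ch ∪ (parents of Ch other than the node itself).
Children of C: Z.
Pa(C) = {Y}.
For each child, the remaining parents (spouses of C):
  Z also has parents P, W.
So the Markov blanket of C is {P, W, Y, Z}.

{P, W, Y, Z}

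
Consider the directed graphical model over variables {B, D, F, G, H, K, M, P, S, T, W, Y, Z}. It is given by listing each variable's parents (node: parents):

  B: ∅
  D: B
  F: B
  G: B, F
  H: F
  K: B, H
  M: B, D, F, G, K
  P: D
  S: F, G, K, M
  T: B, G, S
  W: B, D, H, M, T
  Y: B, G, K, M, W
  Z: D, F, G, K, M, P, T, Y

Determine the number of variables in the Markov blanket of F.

Recall MB(v) = parents ∪ children ∪ spouses, where spouses are the other parents of v's children.
F's parents: B.
F has children G, H, M, S, Z.
Co-parents of F (other parents of its children):
  G also has parent B.
  H has no other parent.
  parents(M) \ {F} = {B, D, G, K}.
  S also has parents G, K, M.
  Z also has parents D, G, K, M, P, T, Y.
MB(F) = {B, D, G, H, K, M, P, S, T, Y, Z}, which has 11 nodes.

11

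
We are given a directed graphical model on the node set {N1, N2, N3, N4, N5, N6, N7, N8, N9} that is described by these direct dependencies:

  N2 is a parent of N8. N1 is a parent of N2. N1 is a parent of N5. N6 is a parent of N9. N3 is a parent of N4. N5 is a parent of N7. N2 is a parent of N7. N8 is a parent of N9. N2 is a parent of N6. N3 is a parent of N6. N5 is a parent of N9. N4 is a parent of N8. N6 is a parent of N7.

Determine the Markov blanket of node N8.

Recall MB(v) = parents ∪ children ∪ spouses, where spouses are the other parents of v's children.
N8's parents: N2, N4.
Ch(N8) = {N9}.
For each child, the remaining parents (spouses of N8):
  N9's other parents are N5, N6.
MB(N8) = {N2, N4, N5, N6, N9}.

{N2, N4, N5, N6, N9}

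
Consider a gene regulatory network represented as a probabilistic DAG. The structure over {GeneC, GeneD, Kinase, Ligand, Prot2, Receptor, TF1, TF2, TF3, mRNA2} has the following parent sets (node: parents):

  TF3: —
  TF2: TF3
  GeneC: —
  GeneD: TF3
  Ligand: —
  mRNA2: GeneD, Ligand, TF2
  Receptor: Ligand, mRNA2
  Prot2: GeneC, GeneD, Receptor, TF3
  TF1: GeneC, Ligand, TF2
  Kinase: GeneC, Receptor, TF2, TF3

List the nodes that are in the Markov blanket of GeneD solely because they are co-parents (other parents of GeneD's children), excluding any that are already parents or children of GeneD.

Children of GeneD: Prot2, mRNA2.
  mRNA2: Ligand, TF2
  Prot2: GeneC, Receptor, TF3
Excluding nodes already adjacent to GeneD (Prot2, TF3, mRNA2), the co-parent-only contribution is {GeneC, Ligand, Receptor, TF2}.

{GeneC, Ligand, Receptor, TF2}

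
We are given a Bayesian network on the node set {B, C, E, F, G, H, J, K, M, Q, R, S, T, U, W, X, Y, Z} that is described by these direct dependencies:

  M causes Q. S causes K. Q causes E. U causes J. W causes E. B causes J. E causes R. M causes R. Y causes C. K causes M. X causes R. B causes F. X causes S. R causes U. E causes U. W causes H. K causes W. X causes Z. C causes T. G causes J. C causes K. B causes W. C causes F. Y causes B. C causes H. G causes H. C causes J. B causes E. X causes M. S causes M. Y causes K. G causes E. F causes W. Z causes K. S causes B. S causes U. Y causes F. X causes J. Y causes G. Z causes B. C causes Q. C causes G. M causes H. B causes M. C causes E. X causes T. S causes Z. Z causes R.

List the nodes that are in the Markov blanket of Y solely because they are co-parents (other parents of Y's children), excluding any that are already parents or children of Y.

{S, Z}

Children of Y: B, C, F, G, K.
  C has no other parent.
  K also has parents C, S, Z.
  B's other parents are S, Z.
  F also has parents B, C.
  G also has parent C.
Excluding nodes already adjacent to Y (B, C, F, G, K), the co-parent-only contribution is {S, Z}.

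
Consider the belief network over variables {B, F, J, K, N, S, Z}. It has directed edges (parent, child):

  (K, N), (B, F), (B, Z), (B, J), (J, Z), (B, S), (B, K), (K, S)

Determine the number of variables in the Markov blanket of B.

Recall MB(v) = parents ∪ children ∪ spouses, where spouses are the other parents of v's children.
B has no parents.
B's children: F, J, K, S, Z.
Parents of each child, excluding B:
  F has no other parent.
  J has no other parent.
  K: no additional parents.
  S also has parent K.
  parents(Z) \ {B} = {J}.
MB(B) = {F, J, K, S, Z}, which has 5 nodes.

5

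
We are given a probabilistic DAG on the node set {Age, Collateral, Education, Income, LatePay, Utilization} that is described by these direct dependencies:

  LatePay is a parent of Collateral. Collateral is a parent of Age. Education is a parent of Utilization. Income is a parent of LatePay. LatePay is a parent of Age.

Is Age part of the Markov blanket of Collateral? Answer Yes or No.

Yes

Age is a child of Collateral.
So Age ∈ MB(Collateral).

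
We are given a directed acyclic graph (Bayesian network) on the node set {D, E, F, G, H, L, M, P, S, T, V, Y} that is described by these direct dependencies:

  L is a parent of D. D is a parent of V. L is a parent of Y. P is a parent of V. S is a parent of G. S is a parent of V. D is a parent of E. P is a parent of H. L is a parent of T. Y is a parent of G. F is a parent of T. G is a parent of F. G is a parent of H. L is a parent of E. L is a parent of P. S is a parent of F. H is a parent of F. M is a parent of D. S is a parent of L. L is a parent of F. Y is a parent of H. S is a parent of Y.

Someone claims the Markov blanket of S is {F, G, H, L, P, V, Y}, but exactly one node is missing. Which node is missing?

D

S has children F, G, L, V, Y.
Pa(S) = {}.
Co-parents of S (other parents of its children):
  L has no other parent.
  Y also has parent L.
  G also has parent Y.
  parents(V) \ {S} = {D, P}.
  F also has parents G, H, L.
MB(S) = {D, F, G, H, L, P, V, Y}.
Comparing with the claimed set, D is missing.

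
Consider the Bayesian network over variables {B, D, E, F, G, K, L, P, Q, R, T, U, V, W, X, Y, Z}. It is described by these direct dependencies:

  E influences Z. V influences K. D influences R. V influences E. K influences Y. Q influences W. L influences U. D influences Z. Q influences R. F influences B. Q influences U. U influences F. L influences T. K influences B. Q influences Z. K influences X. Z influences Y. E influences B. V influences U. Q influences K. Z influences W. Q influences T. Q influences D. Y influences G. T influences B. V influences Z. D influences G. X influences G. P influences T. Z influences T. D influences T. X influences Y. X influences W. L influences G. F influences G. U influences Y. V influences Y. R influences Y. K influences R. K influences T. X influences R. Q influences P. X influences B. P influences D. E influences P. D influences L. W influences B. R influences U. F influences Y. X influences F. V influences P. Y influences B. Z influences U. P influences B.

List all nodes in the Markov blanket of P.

{B, D, E, F, K, L, Q, T, V, W, X, Y, Z}

P has parents E, Q, V.
P has children B, D, T.
For each child, the remaining parents (spouses of P):
  D's other parent is Q.
  T's other parents are D, K, L, Q, Z.
  parents(B) \ {P} = {E, F, K, T, W, X, Y}.
Union: {E, Q, V} ∪ {B, D, T} ∪ {D, E, F, K, L, Q, T, W, X, Y, Z} = {B, D, E, F, K, L, Q, T, V, W, X, Y, Z}.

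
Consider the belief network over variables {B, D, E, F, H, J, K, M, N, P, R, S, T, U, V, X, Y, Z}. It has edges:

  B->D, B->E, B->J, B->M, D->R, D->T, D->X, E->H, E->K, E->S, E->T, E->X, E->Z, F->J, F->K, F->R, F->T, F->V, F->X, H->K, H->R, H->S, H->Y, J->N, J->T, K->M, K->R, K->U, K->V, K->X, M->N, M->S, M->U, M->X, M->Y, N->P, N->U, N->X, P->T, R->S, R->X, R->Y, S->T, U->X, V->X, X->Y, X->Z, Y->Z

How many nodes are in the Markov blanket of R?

12

Recall MB(v) = parents ∪ children ∪ spouses, where spouses are the other parents of v's children.
R has parents D, F, H, K.
Children of R: S, X, Y.
Co-parents of R (other parents of its children):
  S's other parents are E, H, M.
  parents(X) \ {R} = {D, E, F, K, M, N, U, V}.
  parents(Y) \ {R} = {H, M, X}.
MB(R) = {D, E, F, H, K, M, N, S, U, V, X, Y}, which has 12 nodes.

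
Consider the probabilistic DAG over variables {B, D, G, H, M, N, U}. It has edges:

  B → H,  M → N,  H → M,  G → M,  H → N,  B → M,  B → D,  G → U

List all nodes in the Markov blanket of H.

A node's Markov blanket = Pa ∪ Ch ∪ (parents of Ch other than the node itself).
H's parents: B.
H has children M, N.
For each child, the remaining parents (spouses of H):
  M: B, G
  N: M
Union: {B} ∪ {M, N} ∪ {B, G, M} = {B, G, M, N}.

{B, G, M, N}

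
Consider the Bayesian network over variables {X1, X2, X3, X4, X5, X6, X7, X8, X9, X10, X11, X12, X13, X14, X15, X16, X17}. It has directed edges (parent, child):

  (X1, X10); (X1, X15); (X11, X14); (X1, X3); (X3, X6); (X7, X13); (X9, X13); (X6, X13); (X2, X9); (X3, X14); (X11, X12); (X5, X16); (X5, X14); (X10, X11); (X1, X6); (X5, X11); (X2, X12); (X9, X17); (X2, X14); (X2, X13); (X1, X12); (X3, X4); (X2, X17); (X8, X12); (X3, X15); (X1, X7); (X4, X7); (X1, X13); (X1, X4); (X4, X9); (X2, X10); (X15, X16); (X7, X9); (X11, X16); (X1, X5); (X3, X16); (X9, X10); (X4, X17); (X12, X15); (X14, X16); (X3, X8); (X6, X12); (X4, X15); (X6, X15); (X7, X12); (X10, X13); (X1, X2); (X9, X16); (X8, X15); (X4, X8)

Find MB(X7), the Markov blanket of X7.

{X1, X2, X4, X6, X8, X9, X10, X11, X12, X13}

Recall MB(v) = parents ∪ children ∪ spouses, where spouses are the other parents of v's children.
Pa(X7) = {X1, X4}.
Ch(X7) = {X9, X12, X13}.
Co-parents of X7 (other parents of its children):
  X9: X2, X4
  X12: X1, X2, X6, X8, X11
  X13: X1, X2, X6, X9, X10
MB(X7) = {X1, X2, X4, X6, X8, X9, X10, X11, X12, X13}.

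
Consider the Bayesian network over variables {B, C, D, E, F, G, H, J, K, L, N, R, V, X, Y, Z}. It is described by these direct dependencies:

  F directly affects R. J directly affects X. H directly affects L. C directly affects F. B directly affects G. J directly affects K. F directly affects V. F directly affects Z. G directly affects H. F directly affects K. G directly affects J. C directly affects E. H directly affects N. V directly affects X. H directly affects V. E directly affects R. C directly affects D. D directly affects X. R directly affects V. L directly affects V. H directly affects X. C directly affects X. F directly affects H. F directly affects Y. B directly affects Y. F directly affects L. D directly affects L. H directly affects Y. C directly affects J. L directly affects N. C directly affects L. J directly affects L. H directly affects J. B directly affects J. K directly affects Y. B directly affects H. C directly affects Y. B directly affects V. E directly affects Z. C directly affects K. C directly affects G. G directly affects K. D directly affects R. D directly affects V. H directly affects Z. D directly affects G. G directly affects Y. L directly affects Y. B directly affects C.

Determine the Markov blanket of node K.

The Markov blanket of a node is its parents, its children, and the other parents of its children.
K's parents: C, F, G, J.
K's children: Y.
Parents of each child, excluding K:
  Y: B, C, F, G, H, L
So the Markov blanket of K is {B, C, F, G, H, J, L, Y}.

{B, C, F, G, H, J, L, Y}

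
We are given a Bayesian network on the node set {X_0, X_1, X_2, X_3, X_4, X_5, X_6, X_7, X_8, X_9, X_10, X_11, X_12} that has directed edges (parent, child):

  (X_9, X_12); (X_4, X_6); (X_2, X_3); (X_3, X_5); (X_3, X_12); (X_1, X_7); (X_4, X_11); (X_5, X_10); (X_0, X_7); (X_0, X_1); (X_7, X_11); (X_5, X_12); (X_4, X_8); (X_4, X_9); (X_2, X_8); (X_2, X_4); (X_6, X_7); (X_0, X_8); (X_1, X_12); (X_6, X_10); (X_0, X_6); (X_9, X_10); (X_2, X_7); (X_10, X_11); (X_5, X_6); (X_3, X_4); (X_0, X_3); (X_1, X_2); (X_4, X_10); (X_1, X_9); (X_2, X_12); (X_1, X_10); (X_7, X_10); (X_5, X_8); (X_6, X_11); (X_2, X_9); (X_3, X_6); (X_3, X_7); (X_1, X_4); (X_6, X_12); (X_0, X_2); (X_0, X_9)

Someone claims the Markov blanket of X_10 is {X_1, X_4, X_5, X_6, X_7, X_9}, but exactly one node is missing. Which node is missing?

X_11

A node's Markov blanket = Pa ∪ Ch ∪ (parents of Ch other than the node itself).
X_10's parents: X_1, X_4, X_5, X_6, X_7, X_9.
Ch(X_10) = {X_11}.
Other parents of X_10's children:
  X_11 also has parents X_4, X_6, X_7.
MB(X_10) = {X_1, X_4, X_5, X_6, X_7, X_9, X_11}.
Comparing with the claimed set, X_11 is missing.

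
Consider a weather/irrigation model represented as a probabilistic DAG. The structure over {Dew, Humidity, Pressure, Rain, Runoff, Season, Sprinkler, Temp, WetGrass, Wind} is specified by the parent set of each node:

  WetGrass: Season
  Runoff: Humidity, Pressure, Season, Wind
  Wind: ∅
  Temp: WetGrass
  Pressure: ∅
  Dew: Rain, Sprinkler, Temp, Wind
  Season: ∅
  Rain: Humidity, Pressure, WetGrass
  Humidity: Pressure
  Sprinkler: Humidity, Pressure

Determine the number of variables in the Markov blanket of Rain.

A node's Markov blanket = Pa ∪ Ch ∪ (parents of Ch other than the node itself).
Pa(Rain) = {Humidity, Pressure, WetGrass}.
Rain has child Dew.
Parents of each child, excluding Rain:
  Dew: Sprinkler, Temp, Wind
MB(Rain) = {Dew, Humidity, Pressure, Sprinkler, Temp, WetGrass, Wind}, which has 7 nodes.

7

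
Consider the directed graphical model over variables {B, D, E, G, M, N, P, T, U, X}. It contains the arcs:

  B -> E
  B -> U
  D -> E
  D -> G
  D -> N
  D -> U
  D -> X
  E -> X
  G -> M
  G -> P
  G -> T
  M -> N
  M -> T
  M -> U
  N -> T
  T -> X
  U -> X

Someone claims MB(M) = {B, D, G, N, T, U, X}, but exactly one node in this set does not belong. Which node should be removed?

X

A node's Markov blanket = Pa ∪ Ch ∪ (parents of Ch other than the node itself).
M has parent G.
M has children N, T, U.
For each child, the remaining parents (spouses of M):
  N: D
  T: G, N
  U: B, D
MB(M) = {B, D, G, N, T, U}.
X is neither a parent, child, nor co-parent of M, so it does not belong.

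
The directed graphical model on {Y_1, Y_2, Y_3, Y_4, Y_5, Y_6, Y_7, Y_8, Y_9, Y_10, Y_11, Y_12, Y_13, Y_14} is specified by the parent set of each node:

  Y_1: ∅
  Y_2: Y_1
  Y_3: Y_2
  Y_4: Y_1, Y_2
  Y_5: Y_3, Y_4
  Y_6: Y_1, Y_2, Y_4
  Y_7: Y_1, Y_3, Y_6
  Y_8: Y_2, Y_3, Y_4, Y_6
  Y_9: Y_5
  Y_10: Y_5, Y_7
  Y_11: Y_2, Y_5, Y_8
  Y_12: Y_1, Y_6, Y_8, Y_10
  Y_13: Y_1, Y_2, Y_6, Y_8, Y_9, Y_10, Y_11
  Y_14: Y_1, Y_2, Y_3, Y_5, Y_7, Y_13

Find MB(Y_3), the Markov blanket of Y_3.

{Y_1, Y_2, Y_4, Y_5, Y_6, Y_7, Y_8, Y_13, Y_14}

A node's Markov blanket = Pa ∪ Ch ∪ (parents of Ch other than the node itself).
Y_3's children: Y_5, Y_7, Y_8, Y_14.
Parents of Y_3: Y_2.
Other parents of Y_3's children:
  parents(Y_5) \ {Y_3} = {Y_4}.
  Y_7 also has parents Y_1, Y_6.
  Y_8 also has parents Y_2, Y_4, Y_6.
  parents(Y_14) \ {Y_3} = {Y_1, Y_2, Y_5, Y_7, Y_13}.
Taking the union gives {Y_1, Y_2, Y_4, Y_5, Y_6, Y_7, Y_8, Y_13, Y_14}.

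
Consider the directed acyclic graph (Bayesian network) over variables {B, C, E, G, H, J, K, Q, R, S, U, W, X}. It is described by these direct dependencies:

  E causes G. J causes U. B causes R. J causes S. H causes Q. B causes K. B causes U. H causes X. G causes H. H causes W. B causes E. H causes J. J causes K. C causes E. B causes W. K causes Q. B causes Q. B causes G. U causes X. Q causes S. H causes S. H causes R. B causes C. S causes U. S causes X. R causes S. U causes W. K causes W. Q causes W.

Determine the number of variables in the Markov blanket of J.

Children of J: K, S, U.
Parents of J: H.
Co-parents of J (other parents of its children):
  K: B
  S: H, Q, R
  U: B, S
MB(J) = {B, H, K, Q, R, S, U}, which has 7 nodes.

7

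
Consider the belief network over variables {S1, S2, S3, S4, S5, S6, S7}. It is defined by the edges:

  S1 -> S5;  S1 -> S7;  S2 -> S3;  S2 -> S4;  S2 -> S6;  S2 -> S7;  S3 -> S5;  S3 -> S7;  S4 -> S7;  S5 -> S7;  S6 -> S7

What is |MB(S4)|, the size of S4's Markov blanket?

A node's Markov blanket = Pa ∪ Ch ∪ (parents of Ch other than the node itself).
S4 has parent S2.
S4 has child S7.
For each child, the remaining parents (spouses of S4):
  S7 also has parents S1, S2, S3, S5, S6.
MB(S4) = {S1, S2, S3, S5, S6, S7}, which has 6 nodes.

6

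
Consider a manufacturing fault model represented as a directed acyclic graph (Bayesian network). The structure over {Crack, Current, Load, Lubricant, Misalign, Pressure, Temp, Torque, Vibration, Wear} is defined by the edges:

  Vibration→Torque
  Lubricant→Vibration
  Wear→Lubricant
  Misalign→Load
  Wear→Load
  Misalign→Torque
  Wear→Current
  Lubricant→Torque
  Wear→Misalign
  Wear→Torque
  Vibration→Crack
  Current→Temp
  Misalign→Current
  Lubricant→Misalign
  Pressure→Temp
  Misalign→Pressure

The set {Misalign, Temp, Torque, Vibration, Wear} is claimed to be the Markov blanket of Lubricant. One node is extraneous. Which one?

Ch(Lubricant) = {Misalign, Torque, Vibration}.
Pa(Lubricant) = {Wear}.
Parents of each child, excluding Lubricant:
  Misalign: Wear
  Vibration: —
  Torque: Misalign, Vibration, Wear
MB(Lubricant) = {Misalign, Torque, Vibration, Wear}.
Temp is neither a parent, child, nor co-parent of Lubricant, so it does not belong.

Temp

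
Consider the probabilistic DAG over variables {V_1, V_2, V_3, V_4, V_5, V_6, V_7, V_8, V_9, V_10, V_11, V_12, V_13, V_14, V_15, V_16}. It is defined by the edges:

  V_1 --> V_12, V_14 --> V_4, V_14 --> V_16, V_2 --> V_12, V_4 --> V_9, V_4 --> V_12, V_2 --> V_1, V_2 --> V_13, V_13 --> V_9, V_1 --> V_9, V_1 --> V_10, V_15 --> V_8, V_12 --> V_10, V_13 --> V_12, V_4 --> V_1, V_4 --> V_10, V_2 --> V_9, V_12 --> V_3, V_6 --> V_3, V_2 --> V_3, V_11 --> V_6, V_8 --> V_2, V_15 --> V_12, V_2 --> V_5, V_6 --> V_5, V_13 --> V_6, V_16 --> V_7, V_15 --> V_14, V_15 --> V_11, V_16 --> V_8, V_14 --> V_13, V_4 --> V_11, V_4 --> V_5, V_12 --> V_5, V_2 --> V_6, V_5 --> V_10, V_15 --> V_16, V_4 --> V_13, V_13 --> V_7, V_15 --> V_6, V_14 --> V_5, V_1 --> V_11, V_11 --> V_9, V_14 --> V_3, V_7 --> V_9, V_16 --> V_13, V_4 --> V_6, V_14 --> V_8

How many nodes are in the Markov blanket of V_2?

14

V_2's parents: V_8.
V_2's children: V_1, V_3, V_5, V_6, V_9, V_12, V_13.
Parents of each child, excluding V_2:
  V_13 also has parents V_4, V_14, V_16.
  parents(V_1) \ {V_2} = {V_4}.
  V_12 also has parents V_1, V_4, V_13, V_15.
  V_9's other parents are V_1, V_4, V_7, V_11, V_13.
  parents(V_6) \ {V_2} = {V_4, V_11, V_13, V_15}.
  V_5's other parents are V_4, V_6, V_12, V_14.
  parents(V_3) \ {V_2} = {V_6, V_12, V_14}.
MB(V_2) = {V_1, V_3, V_4, V_5, V_6, V_7, V_8, V_9, V_11, V_12, V_13, V_14, V_15, V_16}, which has 14 nodes.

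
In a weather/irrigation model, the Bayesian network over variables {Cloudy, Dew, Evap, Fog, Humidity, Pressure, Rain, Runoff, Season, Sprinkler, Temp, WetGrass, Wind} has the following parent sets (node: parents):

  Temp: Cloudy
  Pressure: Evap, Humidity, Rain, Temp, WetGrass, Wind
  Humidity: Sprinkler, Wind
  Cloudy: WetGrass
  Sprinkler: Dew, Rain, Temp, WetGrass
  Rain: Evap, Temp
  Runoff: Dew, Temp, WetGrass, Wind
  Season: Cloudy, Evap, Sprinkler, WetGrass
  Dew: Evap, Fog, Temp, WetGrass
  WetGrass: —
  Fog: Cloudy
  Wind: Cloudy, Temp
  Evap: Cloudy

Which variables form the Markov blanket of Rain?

{Dew, Evap, Humidity, Pressure, Sprinkler, Temp, WetGrass, Wind}

By definition, MB(Rain) is built from Rain's parents, Rain's children, and the co-parents of Rain.
Rain's children: Pressure, Sprinkler.
Rain's parents: Evap, Temp.
Parents of each child, excluding Rain:
  parents(Sprinkler) \ {Rain} = {Dew, Temp, WetGrass}.
  parents(Pressure) \ {Rain} = {Evap, Humidity, Temp, WetGrass, Wind}.
So the Markov blanket of Rain is {Dew, Evap, Humidity, Pressure, Sprinkler, Temp, WetGrass, Wind}.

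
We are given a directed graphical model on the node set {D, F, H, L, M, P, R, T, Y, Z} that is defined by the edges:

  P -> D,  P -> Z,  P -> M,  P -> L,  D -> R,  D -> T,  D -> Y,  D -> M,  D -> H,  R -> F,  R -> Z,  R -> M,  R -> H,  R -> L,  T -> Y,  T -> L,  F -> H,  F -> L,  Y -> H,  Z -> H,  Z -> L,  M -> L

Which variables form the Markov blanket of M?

M's parents: D, P, R.
M has child L.
Other parents of M's children:
  L: F, P, R, T, Z
Taking the union gives {D, F, L, P, R, T, Z}.

{D, F, L, P, R, T, Z}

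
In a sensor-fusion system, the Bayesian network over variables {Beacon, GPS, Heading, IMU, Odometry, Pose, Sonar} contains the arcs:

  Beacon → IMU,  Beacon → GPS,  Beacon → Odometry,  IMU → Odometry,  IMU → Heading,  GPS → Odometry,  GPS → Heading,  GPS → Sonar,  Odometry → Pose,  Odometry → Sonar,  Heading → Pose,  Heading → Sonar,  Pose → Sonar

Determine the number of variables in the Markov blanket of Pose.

4

Pose has parents Heading, Odometry.
Pose's children: Sonar.
Parents of each child, excluding Pose:
  Sonar's other parents are GPS, Heading, Odometry.
MB(Pose) = {GPS, Heading, Odometry, Sonar}, which has 4 nodes.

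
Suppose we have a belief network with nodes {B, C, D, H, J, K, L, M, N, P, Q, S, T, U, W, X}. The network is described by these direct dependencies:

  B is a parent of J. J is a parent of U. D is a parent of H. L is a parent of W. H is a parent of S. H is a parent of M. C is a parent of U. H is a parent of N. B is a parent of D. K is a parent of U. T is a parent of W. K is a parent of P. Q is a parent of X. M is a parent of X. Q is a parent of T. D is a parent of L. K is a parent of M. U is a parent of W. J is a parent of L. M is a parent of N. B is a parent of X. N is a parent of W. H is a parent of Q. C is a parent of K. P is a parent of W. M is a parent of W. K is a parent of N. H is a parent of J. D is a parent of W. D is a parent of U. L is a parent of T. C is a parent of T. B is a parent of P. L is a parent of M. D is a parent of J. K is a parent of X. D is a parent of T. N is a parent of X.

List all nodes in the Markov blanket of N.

The Markov blanket of a node is its parents, its children, and the other parents of its children.
N's children: W, X.
Pa(N) = {H, K, M}.
Other parents of N's children:
  W: D, L, M, P, T, U
  X: B, K, M, Q
So the Markov blanket of N is {B, D, H, K, L, M, P, Q, T, U, W, X}.

{B, D, H, K, L, M, P, Q, T, U, W, X}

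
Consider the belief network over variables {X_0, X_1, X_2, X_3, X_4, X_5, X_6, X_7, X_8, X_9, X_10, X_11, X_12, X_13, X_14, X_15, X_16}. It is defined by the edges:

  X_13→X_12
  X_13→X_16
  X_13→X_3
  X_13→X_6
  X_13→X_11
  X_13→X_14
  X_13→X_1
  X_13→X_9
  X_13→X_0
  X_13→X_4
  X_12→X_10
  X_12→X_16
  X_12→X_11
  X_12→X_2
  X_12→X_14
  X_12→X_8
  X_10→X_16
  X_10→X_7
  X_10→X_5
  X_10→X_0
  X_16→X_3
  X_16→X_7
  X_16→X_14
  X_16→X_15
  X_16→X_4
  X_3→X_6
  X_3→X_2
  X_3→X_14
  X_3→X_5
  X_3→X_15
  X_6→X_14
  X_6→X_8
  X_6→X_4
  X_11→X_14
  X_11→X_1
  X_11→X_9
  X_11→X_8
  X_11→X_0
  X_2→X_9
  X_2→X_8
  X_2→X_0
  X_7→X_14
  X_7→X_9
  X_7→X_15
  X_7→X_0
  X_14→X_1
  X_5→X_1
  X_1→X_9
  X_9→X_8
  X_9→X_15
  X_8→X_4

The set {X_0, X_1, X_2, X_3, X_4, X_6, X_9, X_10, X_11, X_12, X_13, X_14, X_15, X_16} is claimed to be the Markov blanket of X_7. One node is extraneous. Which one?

X_7 has parents X_10, X_16.
Ch(X_7) = {X_0, X_9, X_14, X_15}.
Parents of each child, excluding X_7:
  X_14: X_3, X_6, X_11, X_12, X_13, X_16
  X_9: X_1, X_2, X_11, X_13
  X_15: X_3, X_9, X_16
  X_0: X_2, X_10, X_11, X_13
MB(X_7) = {X_0, X_1, X_2, X_3, X_6, X_9, X_10, X_11, X_12, X_13, X_14, X_15, X_16}.
X_4 is neither a parent, child, nor co-parent of X_7, so it does not belong.

X_4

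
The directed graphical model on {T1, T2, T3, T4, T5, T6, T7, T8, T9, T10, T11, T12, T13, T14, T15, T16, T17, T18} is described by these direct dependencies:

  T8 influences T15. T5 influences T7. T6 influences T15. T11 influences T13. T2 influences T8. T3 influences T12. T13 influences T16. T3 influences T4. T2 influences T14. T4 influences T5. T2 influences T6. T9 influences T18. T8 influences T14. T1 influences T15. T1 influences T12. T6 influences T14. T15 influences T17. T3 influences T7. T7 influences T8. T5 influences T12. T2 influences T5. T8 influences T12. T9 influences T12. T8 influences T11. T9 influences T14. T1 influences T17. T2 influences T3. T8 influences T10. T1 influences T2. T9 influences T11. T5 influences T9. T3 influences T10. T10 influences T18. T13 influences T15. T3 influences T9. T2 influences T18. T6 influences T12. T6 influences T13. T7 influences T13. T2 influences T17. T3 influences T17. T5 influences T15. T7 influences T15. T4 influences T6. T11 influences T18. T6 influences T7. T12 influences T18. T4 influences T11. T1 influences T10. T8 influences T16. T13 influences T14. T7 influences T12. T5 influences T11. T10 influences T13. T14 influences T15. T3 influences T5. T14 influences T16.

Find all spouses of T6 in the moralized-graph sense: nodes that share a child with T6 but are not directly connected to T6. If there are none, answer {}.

Children of T6: T7, T12, T13, T14, T15.
  parents(T7) \ {T6} = {T3, T5}.
  T12's other parents are T1, T3, T5, T7, T8, T9.
  T13 also has parents T7, T10, T11.
  T14 also has parents T2, T8, T9, T13.
  parents(T15) \ {T6} = {T1, T5, T7, T8, T13, T14}.
Excluding nodes already adjacent to T6 (T2, T4, T7, T12, T13, T14, T15), the co-parent-only contribution is {T1, T3, T5, T8, T9, T10, T11}.

{T1, T3, T5, T8, T9, T10, T11}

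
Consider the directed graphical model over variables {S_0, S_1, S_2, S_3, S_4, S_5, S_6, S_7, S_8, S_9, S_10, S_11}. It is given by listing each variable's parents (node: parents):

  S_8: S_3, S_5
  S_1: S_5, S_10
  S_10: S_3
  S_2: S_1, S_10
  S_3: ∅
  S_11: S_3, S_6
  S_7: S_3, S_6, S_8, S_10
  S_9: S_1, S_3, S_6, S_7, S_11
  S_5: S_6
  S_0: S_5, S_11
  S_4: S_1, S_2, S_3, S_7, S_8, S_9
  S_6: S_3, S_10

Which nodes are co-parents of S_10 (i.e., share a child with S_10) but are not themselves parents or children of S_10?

Children of S_10: S_1, S_2, S_6, S_7.
  S_6's other parent is S_3.
  S_1 also has parent S_5.
  parents(S_7) \ {S_10} = {S_3, S_6, S_8}.
  parents(S_2) \ {S_10} = {S_1}.
Excluding nodes already adjacent to S_10 (S_1, S_2, S_3, S_6, S_7), the co-parent-only contribution is {S_5, S_8}.

{S_5, S_8}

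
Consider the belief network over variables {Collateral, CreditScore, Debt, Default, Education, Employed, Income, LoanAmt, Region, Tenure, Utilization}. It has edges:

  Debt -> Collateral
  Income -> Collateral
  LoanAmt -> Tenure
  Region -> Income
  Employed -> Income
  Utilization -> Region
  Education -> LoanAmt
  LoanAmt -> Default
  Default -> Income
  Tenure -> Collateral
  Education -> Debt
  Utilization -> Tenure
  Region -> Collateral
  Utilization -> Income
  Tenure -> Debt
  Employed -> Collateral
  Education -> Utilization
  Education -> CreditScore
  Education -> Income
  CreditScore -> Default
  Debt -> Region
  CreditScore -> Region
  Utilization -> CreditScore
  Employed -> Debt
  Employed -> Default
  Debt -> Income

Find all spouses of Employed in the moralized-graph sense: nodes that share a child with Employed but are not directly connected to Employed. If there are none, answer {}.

Children of Employed: Collateral, Debt, Default, Income.
  Debt also has parents Education, Tenure.
  parents(Default) \ {Employed} = {CreditScore, LoanAmt}.
  Income also has parents Debt, Default, Education, Region, Utilization.
  parents(Collateral) \ {Employed} = {Debt, Income, Region, Tenure}.
Excluding nodes already adjacent to Employed (Collateral, Debt, Default, Income), the co-parent-only contribution is {CreditScore, Education, LoanAmt, Region, Tenure, Utilization}.

{CreditScore, Education, LoanAmt, Region, Tenure, Utilization}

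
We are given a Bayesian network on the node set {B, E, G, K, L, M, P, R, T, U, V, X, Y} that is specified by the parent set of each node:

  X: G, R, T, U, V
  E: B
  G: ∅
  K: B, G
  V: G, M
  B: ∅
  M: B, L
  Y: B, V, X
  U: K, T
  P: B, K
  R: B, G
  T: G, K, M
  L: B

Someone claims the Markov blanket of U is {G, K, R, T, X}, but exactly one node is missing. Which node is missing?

U has parents K, T.
U has child X.
Parents of each child, excluding U:
  X also has parents G, R, T, V.
MB(U) = {G, K, R, T, V, X}.
Comparing with the claimed set, V is missing.

V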